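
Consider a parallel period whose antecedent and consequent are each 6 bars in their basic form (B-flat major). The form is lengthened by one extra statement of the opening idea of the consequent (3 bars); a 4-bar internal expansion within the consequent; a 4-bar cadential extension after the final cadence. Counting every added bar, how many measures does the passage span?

Basic parallel period: 6 + 6 = 12 bars.
12 (basic form) + 3 (extra statement) + 4 (internal expansion) + 4 (cadential extension) = 23.

23 measures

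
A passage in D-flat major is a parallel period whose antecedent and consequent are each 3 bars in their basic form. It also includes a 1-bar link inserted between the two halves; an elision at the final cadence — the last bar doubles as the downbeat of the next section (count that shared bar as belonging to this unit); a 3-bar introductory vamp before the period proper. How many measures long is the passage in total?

Basic parallel period: 3 + 3 = 6 bars.
6 (basic form) + 1 (link) + 3 (introduction) = 10.
The elision shares a bar with the next section but does not change this unit's count.

10 measures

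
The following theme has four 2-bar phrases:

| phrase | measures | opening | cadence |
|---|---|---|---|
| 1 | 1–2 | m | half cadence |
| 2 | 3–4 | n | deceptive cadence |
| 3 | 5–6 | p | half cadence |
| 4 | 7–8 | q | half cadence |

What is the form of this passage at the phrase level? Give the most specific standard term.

Phrase 4 ends with a half cadence, no stronger than phrase 2's deceptive cadence, so the four phrases do not form a double period; nor do phrases 3–4 duplicate 1–2, so it is not a repeated period. With no phrase reaching a conclusive cadence, the passage is a phrase group.

phrase group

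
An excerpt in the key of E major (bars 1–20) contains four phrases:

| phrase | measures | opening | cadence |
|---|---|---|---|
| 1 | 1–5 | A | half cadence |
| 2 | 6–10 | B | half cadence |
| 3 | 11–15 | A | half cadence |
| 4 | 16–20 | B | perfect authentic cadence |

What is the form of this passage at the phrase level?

Four phrases in two halves: the first half (measures 1–10) ends with a half cadence, the second (mm. 11-20) with a perfect authentic cadence — a large antecedent–consequent pair, i.e. a double period.
Phrase 3 begins with the same material as phrase 1, making it parallel.

parallel double period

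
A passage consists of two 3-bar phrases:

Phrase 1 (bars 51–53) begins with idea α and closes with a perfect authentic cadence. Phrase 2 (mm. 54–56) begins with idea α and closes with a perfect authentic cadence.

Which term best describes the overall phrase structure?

Both phrases have the same opening (α) and the same cadence (perfect authentic cadence): the second is a restatement, not a consequent, so this is a repeated phrase rather than a period.

repeated phrase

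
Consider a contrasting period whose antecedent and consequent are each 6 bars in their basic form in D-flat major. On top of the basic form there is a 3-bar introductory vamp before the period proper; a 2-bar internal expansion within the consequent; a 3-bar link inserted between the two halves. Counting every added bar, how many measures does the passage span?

Basic contrasting period: 6 + 6 = 12 bars.
12 (basic form) + 3 (introduction) + 2 (internal expansion) + 3 (link) = 20.

20 measures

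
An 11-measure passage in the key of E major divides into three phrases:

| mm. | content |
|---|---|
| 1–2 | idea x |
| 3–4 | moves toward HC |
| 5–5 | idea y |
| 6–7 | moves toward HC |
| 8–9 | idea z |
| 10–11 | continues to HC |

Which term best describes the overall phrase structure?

The final phrase closes with a half cadence, which is not stronger than the preceding half cadence; the 3 phrases lack an overall antecedent–consequent design and so form a phrase group.

phrase group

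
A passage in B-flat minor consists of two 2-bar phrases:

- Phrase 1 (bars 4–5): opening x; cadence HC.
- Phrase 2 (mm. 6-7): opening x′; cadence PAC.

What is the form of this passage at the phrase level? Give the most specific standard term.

parallel period

Phrase 1 ends with a half cadence (weaker) and phrase 2 with a perfect authentic cadence (stronger): antecedent + consequent = a period.
The two phrases open with the same material (x / x′), so the period is parallel.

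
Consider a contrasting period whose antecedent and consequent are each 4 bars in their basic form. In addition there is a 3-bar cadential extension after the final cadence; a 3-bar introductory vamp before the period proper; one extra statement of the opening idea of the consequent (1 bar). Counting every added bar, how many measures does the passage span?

Basic contrasting period: 4 + 4 = 8 bars.
8 (basic form) + 3 (cadential extension) + 3 (introduction) + 1 (extra statement) = 15.

15 measures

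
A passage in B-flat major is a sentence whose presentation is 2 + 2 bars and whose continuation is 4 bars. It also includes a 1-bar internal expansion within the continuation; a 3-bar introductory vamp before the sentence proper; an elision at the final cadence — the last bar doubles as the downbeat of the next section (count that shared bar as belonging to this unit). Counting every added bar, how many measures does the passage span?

Basic sentence: 2 + 2 + 4 = 8 bars.
8 (basic form) + 1 (internal expansion) + 3 (introduction) = 12.
The elision shares a bar with the next section but does not change this unit's count.

12 measures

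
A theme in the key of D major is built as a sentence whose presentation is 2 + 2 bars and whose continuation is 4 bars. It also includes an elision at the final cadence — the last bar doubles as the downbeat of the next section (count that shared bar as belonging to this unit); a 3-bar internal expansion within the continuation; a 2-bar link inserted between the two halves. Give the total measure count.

13 measures

Basic sentence: 2 + 2 + 4 = 8 bars.
8 (basic form) + 3 (internal expansion) + 2 (link) = 13.
The elision shares a bar with the next section but does not change this unit's count.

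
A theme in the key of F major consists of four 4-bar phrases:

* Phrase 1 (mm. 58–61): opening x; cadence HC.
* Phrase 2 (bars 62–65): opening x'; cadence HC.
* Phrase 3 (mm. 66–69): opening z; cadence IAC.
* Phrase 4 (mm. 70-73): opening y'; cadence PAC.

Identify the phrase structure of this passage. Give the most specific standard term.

Four phrases in two halves: the first half (mm. 58–65) ends with a half cadence, the second (mm. 66–73) with a perfect authentic cadence — a large antecedent–consequent pair, i.e. a double period.
Phrase 3 begins with different material from phrase 1, making it contrasting.

contrasting double period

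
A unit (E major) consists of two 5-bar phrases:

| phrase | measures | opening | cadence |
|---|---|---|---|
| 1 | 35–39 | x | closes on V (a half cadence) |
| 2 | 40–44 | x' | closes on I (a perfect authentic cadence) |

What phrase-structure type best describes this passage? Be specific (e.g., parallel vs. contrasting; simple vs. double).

parallel period

Phrase 1 ends with a half cadence (weaker) and phrase 2 with a perfect authentic cadence (stronger): antecedent + consequent = a period.
The two phrases open with the same material (x / x'), so the period is parallel.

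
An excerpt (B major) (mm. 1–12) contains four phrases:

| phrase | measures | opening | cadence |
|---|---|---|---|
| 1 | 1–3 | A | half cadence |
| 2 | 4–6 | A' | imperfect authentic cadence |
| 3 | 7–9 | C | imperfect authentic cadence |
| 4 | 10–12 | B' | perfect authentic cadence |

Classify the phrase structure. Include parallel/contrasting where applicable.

contrasting double period

Four phrases in two halves: the first half (mm. 1–6) ends with an imperfect authentic cadence, the second (mm. 7–12) with a perfect authentic cadence — a large antecedent–consequent pair, i.e. a double period.
Phrase 3 begins with different material from phrase 1, making it contrasting.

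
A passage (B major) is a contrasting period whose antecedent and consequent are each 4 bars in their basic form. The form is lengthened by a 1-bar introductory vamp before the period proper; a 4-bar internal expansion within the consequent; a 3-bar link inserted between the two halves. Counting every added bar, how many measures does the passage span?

Basic contrasting period: 4 + 4 = 8 bars.
8 (basic form) + 1 (introduction) + 4 (internal expansion) + 3 (link) = 16.

16 measures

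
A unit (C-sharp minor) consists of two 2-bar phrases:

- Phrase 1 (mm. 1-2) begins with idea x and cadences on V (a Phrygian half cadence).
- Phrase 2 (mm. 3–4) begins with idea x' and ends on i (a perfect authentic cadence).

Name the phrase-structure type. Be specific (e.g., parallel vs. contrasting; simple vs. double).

Phrase 1 ends with a Phrygian half cadence (weaker) and phrase 2 with a perfect authentic cadence (stronger): antecedent + consequent = a period.
The two phrases open with the same material (x / x'), so the period is parallel.

parallel period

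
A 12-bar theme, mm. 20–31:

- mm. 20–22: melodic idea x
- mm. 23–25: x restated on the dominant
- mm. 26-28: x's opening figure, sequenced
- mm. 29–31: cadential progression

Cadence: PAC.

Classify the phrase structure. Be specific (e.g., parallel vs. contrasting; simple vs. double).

Basic idea (bars 20–22) + its repetition (mm. 23-25) form the presentation; fragmentation and cadence (measures 26–31) form the continuation — the 12-bar whole is a sentence.

sentence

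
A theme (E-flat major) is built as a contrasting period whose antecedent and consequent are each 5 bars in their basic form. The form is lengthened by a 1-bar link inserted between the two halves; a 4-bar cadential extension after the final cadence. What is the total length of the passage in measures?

Basic contrasting period: 5 + 5 = 10 bars.
10 (basic form) + 1 (link) + 4 (cadential extension) = 15.

15 measures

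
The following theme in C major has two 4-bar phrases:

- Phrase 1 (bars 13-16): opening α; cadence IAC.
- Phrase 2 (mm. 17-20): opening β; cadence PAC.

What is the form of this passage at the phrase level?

Phrase 1 ends with an imperfect authentic cadence (weaker) and phrase 2 with a perfect authentic cadence (stronger): antecedent + consequent = a period.
The two phrases open with different material (α / β), so the period is contrasting.

contrasting period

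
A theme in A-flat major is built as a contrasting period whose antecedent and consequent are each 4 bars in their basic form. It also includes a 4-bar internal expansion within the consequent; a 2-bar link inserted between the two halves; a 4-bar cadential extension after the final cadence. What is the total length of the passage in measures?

Basic contrasting period: 4 + 4 = 8 bars.
8 (basic form) + 4 (internal expansion) + 2 (link) + 4 (cadential extension) = 18.

18 measures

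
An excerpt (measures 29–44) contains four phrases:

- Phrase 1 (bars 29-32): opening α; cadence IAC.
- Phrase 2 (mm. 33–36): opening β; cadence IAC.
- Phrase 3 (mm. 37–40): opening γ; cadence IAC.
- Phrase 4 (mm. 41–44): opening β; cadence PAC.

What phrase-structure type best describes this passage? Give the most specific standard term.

Four phrases in two halves: the first half (mm. 29–36) ends with an imperfect authentic cadence, the second (mm. 37–44) with a perfect authentic cadence — a large antecedent–consequent pair, i.e. a double period.
Phrase 3 begins with different material from phrase 1, making it contrasting.

contrasting double period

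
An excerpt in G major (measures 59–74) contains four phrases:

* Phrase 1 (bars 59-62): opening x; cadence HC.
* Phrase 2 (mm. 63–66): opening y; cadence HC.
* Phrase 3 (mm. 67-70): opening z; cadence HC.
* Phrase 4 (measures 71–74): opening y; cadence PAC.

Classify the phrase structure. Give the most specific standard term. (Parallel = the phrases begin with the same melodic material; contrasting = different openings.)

Four phrases in two halves: the first half (mm. 59–66) ends with a half cadence, the second (bars 67-74) with a perfect authentic cadence — a large antecedent–consequent pair, i.e. a double period.
Phrase 3 begins with different material from phrase 1, making it contrasting.

contrasting double period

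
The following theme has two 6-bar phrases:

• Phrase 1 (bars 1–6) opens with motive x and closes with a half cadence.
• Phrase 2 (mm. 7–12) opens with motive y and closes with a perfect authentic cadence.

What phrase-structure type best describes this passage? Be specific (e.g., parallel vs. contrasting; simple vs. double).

contrasting period

Phrase 1 ends with a half cadence (weaker) and phrase 2 with a perfect authentic cadence (stronger): antecedent + consequent = a period.
The two phrases open with different material (x / y), so the period is contrasting.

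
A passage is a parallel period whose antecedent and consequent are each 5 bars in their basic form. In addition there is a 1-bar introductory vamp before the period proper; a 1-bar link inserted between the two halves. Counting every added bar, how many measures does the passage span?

Basic parallel period: 5 + 5 = 10 bars.
10 (basic form) + 1 (introduction) + 1 (link) = 12.

12 measures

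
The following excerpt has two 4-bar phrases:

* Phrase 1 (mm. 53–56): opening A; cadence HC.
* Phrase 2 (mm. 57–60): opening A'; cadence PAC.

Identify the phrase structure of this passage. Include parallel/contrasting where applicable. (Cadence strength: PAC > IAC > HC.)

parallel period

Phrase 1 ends with a half cadence (weaker) and phrase 2 with a perfect authentic cadence (stronger): antecedent + consequent = a period.
The two phrases open with the same material (A / A'), so the period is parallel.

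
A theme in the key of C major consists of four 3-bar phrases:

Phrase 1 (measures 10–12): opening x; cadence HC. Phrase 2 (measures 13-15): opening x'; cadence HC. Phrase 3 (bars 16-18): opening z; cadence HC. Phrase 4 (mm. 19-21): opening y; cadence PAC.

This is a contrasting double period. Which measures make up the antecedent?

measures 10–15

In a double period the first pair of phrases (ending half cadence) is the large antecedent and the second pair (ending perfect authentic cadence) is the large consequent; the antecedent is measures 10–15.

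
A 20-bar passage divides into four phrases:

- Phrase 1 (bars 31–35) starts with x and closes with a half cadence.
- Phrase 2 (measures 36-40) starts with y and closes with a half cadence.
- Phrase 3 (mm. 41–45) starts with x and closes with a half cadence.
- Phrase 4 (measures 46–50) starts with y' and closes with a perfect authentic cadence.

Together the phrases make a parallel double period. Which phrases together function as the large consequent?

phrases 3 and 4

In a double period the first pair of phrases (ending half cadence) is the large antecedent and the second pair (ending perfect authentic cadence) is the large consequent; the consequent is phrases 3 and 4.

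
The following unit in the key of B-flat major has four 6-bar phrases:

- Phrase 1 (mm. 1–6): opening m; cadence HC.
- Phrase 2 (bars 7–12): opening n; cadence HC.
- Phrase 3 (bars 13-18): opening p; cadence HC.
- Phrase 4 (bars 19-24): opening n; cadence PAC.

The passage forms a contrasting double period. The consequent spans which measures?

In a double period the four phrases pair into a large antecedent (phrases 1–2, ending half cadence) and a large consequent (phrases 3–4, ending perfect authentic cadence). The consequent spans measures 13-24.

measures 13–24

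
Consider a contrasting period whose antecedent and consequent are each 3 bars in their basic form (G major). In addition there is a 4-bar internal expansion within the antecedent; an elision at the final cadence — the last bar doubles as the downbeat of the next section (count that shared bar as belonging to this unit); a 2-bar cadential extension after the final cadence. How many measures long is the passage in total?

12 measures

Basic contrasting period: 3 + 3 = 6 bars.
6 (basic form) + 4 (internal expansion) + 2 (cadential extension) = 12.
The elision shares a bar with the next section but does not change this unit's count.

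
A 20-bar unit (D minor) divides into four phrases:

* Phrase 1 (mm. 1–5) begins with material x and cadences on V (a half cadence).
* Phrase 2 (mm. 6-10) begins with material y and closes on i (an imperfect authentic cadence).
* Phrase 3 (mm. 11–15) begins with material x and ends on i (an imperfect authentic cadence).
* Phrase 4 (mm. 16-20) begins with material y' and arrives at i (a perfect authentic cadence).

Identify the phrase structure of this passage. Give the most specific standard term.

parallel double period

Four phrases in two halves: the first half (mm. 1-10) ends with an imperfect authentic cadence, the second (measures 11–20) with a perfect authentic cadence — a large antecedent–consequent pair, i.e. a double period.
Phrase 3 begins with the same material as phrase 1, making it parallel.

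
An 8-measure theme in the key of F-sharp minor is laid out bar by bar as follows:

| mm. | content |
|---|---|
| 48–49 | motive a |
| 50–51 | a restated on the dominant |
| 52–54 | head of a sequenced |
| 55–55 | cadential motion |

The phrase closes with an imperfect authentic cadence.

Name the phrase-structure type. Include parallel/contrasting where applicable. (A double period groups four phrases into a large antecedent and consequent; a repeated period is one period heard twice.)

Basic idea (mm. 48–49) + its repetition (bars 50–51) form the presentation; fragmentation and cadence (bars 52–55) form the continuation — the 8-bar whole is a sentence.

sentence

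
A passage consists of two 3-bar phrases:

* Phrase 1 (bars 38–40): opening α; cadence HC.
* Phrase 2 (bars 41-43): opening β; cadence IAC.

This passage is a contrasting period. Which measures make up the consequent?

The antecedent is the phrase ending with the weaker cadence (half cadence, phrase 1) and the consequent the one ending more conclusively (imperfect authentic cadence, phrase 2); the consequent is bars 41–43.

measures 41–43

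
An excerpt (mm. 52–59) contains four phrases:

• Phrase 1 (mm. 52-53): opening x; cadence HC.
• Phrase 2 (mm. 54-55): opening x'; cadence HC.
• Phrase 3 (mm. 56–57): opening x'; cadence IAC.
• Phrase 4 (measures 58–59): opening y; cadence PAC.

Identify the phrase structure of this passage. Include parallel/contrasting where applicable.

parallel double period

Four phrases in two halves: the first half (mm. 52-55) ends with a half cadence, the second (mm. 56-59) with a perfect authentic cadence — a large antecedent–consequent pair, i.e. a double period.
Phrase 3 begins with the same material as phrase 1, making it parallel.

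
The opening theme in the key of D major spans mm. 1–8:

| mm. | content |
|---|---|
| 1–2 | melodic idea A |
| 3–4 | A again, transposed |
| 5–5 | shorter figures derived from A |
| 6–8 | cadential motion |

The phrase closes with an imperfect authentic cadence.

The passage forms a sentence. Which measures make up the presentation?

measures 1–4

The presentation of a sentence is the basic idea (bars 1–2) plus its repetition (mm. 3-4); the presentation is therefore bars 1-4.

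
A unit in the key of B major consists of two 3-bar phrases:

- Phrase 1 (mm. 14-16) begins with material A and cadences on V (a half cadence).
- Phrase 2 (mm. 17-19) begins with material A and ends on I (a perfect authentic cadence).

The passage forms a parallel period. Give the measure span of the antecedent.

measures 14–16

The phrase ending with the weaker cadence (half cadence) is the antecedent; the one ending more conclusively (perfect authentic cadence) is the consequent. The antecedent is measures 14–16.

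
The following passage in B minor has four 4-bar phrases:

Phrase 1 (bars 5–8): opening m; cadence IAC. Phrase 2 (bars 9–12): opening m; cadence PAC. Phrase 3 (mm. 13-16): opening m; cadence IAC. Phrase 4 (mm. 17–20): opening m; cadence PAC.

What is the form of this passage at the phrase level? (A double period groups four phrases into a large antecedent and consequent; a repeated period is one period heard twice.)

repeated period

The cadence pattern IAC–PAC–IAC–PAC is weak–strong twice, and phrases 3–4 restate phrases 1–2: a period heard twice, not a double period (which would end weakly at phrase 2).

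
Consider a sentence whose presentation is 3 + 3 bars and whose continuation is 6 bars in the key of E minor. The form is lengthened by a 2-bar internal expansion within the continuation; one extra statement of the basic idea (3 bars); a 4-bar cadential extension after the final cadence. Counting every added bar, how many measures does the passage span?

Basic sentence: 3 + 3 + 6 = 12 bars.
12 (basic form) + 2 (internal expansion) + 3 (extra statement) + 4 (cadential extension) = 21.

21 measures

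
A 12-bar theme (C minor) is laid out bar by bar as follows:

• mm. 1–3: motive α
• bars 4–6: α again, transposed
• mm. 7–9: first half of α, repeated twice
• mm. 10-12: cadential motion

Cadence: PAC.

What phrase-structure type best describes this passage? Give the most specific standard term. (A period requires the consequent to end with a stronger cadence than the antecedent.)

sentence

Basic idea (bars 1–3) + its repetition (bars 4–6) form the presentation; fragmentation and cadence (measures 7–12) form the continuation — the 12-bar whole is a sentence.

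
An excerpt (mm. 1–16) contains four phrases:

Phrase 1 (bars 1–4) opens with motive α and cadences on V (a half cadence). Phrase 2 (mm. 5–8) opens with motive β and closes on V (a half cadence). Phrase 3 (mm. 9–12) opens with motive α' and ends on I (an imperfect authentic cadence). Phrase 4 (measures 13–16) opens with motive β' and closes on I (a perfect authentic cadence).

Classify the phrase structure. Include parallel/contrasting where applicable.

Four phrases in two halves: the first half (mm. 1–8) ends with a half cadence, the second (bars 9–16) with a perfect authentic cadence — a large antecedent–consequent pair, i.e. a double period.
Phrase 3 begins with the same material as phrase 1, making it parallel.

parallel double period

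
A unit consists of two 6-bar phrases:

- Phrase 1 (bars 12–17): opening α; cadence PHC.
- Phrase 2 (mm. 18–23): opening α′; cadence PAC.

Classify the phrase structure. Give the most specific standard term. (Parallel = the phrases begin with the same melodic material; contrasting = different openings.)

parallel period

Phrase 1 ends with a Phrygian half cadence (weaker) and phrase 2 with a perfect authentic cadence (stronger): antecedent + consequent = a period.
The two phrases open with the same material (α / α′), so the period is parallel.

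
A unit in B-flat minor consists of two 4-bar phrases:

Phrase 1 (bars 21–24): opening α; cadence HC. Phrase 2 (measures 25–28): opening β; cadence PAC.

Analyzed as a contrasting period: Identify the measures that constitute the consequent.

The antecedent is the phrase ending with the weaker cadence (half cadence, phrase 1) and the consequent the one ending more conclusively (perfect authentic cadence, phrase 2); the consequent is mm. 25-28.

measures 25–28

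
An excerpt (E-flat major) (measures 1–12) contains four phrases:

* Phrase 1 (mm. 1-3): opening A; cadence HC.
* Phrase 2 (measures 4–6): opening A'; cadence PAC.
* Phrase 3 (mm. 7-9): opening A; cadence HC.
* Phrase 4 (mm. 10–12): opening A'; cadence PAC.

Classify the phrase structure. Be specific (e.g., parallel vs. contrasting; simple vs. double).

The cadence pattern HC–PAC–HC–PAC is weak–strong twice, and phrases 3–4 restate phrases 1–2: a period heard twice, not a double period (which would end weakly at phrase 2).

repeated period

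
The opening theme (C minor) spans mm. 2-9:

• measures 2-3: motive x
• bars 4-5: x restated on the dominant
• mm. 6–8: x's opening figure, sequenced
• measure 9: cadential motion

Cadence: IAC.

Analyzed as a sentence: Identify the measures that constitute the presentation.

The presentation of a sentence is the basic idea (mm. 2–3) plus its repetition (bars 4–5); the presentation is therefore mm. 2–5.

measures 2–5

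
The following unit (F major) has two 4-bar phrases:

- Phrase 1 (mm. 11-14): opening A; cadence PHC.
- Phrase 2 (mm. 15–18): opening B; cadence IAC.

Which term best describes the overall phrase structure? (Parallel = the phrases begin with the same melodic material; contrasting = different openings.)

contrasting period

Phrase 1 ends with a Phrygian half cadence (weaker) and phrase 2 with an imperfect authentic cadence (stronger): antecedent + consequent = a period.
The two phrases open with different material (A / B), so the period is contrasting.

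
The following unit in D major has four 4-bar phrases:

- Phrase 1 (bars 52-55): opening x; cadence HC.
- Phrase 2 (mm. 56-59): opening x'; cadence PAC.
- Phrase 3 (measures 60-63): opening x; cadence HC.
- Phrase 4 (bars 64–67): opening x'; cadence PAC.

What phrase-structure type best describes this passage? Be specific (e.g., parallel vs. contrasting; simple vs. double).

The cadence pattern HC–PAC–HC–PAC is weak–strong twice, and phrases 3–4 restate phrases 1–2: a period heard twice, not a double period (which would end weakly at phrase 2).

repeated period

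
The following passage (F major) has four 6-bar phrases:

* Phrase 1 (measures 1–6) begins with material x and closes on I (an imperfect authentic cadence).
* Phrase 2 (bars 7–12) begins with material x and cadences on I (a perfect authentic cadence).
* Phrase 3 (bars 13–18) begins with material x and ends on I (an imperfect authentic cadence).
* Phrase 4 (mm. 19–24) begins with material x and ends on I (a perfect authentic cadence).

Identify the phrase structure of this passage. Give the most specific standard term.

The cadence pattern IAC–PAC–IAC–PAC is weak–strong twice, and phrases 3–4 restate phrases 1–2: a period heard twice, not a double period (which would end weakly at phrase 2).

repeated period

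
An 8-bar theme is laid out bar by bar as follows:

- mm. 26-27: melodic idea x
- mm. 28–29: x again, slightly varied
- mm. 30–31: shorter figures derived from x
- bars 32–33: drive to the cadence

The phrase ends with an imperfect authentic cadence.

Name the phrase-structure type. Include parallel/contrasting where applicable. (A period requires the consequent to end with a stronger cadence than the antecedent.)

sentence

Basic idea (mm. 26–27) + its repetition (measures 28–29) form the presentation; fragmentation and cadence (mm. 30-33) form the continuation — the 8-bar whole is a sentence.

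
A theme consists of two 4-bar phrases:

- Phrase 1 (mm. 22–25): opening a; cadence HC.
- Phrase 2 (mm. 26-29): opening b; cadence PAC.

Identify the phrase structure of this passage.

Phrase 1 ends with a half cadence (weaker) and phrase 2 with a perfect authentic cadence (stronger): antecedent + consequent = a period.
The two phrases open with different material (a / b), so the period is contrasting.

contrasting period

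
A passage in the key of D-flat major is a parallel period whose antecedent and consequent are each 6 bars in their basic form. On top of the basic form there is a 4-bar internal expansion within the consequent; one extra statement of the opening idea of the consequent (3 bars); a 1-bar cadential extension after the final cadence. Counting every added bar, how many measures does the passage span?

20 measures

Basic parallel period: 6 + 6 = 12 bars.
12 (basic form) + 4 (internal expansion) + 3 (extra statement) + 1 (cadential extension) = 20.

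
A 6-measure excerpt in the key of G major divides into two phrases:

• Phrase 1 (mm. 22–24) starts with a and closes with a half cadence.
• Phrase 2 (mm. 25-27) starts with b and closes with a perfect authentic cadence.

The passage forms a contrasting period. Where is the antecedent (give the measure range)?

measures 22–24

The antecedent is the phrase ending with the weaker cadence (half cadence, phrase 1) and the consequent the one ending more conclusively (perfect authentic cadence, phrase 2); the antecedent is measures 22-24.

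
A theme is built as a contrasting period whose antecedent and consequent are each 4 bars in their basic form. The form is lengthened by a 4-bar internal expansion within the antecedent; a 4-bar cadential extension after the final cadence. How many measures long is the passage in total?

Basic contrasting period: 4 + 4 = 8 bars.
8 (basic form) + 4 (internal expansion) + 4 (cadential extension) = 16.

16 measures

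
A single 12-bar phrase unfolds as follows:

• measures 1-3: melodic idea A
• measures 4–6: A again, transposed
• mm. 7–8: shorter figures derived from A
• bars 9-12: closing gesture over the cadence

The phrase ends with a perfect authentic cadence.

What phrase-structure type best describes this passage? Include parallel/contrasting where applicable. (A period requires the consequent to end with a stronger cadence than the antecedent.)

sentence

Basic idea (mm. 1-3) + its repetition (bars 4-6) form the presentation; fragmentation and cadence (mm. 7-12) form the continuation — the 12-bar whole is a sentence.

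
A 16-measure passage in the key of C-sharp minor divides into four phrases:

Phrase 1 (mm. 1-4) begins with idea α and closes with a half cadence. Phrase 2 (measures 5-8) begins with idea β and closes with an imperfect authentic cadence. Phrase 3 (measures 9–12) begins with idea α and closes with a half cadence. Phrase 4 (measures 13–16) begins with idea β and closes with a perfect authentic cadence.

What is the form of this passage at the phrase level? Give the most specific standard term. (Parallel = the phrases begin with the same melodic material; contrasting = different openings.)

Four phrases in two halves: the first half (bars 1-8) ends with an imperfect authentic cadence, the second (mm. 9–16) with a perfect authentic cadence — a large antecedent–consequent pair, i.e. a double period.
Phrase 3 begins with the same material as phrase 1, making it parallel.

parallel double period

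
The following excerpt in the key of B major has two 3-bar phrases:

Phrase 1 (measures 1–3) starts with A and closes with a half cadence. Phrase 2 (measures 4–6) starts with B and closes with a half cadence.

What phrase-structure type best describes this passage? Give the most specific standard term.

The second phrase closes with a half cadence, which is not stronger than the first phrase's half cadence; without a weak→strong cadential pair there is no antecedent–consequent relationship, so this is a phrase group rather than a period.

phrase group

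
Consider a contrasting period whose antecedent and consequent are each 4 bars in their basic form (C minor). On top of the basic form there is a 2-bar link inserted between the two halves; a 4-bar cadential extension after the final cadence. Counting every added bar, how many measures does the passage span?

14 measures

Basic contrasting period: 4 + 4 = 8 bars.
8 (basic form) + 2 (link) + 4 (cadential extension) = 14.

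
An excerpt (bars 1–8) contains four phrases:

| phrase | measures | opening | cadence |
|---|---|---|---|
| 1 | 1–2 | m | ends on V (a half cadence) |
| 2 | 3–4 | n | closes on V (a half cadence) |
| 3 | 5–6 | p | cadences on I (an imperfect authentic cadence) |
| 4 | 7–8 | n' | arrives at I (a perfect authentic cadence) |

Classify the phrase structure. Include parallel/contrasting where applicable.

Four phrases in two halves: the first half (mm. 1–4) ends with a half cadence, the second (mm. 5–8) with a perfect authentic cadence — a large antecedent–consequent pair, i.e. a double period.
Phrase 3 begins with different material from phrase 1, making it contrasting.

contrasting double period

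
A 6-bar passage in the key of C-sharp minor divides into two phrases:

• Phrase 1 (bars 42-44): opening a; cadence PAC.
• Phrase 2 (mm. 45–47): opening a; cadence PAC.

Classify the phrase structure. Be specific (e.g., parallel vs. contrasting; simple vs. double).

Both phrases have the same opening (a) and the same cadence (perfect authentic cadence): the second is a restatement, not a consequent, so this is a repeated phrase rather than a period.

repeated phrase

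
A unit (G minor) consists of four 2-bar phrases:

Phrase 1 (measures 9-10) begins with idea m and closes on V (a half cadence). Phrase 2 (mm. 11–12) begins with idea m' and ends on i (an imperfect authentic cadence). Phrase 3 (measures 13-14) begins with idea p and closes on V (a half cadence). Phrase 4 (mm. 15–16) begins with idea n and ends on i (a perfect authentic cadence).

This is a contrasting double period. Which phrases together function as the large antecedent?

In a double period the first pair of phrases (ending imperfect authentic cadence) is the large antecedent and the second pair (ending perfect authentic cadence) is the large consequent; the antecedent is phrases 1 and 2.

phrases 1 and 2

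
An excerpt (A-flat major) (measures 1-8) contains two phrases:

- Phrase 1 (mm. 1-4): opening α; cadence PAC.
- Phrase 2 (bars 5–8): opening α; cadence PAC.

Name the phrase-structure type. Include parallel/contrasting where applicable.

Both phrases have the same opening (α) and the same cadence (perfect authentic cadence): the second is a restatement, not a consequent, so this is a repeated phrase rather than a period.

repeated phrase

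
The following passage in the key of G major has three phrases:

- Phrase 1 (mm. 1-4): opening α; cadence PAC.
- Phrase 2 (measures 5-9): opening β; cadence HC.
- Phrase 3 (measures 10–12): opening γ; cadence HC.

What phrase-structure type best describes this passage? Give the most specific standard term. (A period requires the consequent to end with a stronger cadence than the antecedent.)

phrase group

The final phrase closes with a half cadence, which is not stronger than the preceding half cadence; the 3 phrases lack an overall antecedent–consequent design and so form a phrase group.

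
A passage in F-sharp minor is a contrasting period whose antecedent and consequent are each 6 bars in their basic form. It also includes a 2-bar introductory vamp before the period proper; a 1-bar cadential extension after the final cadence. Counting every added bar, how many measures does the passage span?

15 measures

Basic contrasting period: 6 + 6 = 12 bars.
12 (basic form) + 2 (introduction) + 1 (cadential extension) = 15.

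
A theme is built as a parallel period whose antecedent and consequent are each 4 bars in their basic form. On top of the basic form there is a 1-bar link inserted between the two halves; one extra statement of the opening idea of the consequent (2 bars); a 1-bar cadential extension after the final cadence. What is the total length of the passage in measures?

Basic parallel period: 4 + 4 = 8 bars.
8 (basic form) + 1 (link) + 2 (extra statement) + 1 (cadential extension) = 12.

12 measures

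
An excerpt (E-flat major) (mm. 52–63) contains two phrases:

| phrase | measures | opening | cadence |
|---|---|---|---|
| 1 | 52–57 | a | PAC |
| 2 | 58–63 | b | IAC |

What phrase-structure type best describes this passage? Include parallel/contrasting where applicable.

phrase group

The second phrase closes with an imperfect authentic cadence, which is not stronger than the first phrase's perfect authentic cadence; without a weak→strong cadential pair there is no antecedent–consequent relationship, so this is a phrase group rather than a period.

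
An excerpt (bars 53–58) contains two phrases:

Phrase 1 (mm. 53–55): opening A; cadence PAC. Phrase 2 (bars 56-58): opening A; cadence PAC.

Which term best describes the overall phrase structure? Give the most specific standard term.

repeated phrase

Both phrases have the same opening (A) and the same cadence (perfect authentic cadence): the second is a restatement, not a consequent, so this is a repeated phrase rather than a period.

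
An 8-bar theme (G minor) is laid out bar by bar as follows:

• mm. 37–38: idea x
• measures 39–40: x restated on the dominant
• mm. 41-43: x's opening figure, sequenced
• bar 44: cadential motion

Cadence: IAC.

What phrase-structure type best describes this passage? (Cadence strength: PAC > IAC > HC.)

sentence

Basic idea (bars 37-38) + its repetition (mm. 39-40) form the presentation; fragmentation and cadence (bars 41–44) form the continuation — the 8-bar whole is a sentence.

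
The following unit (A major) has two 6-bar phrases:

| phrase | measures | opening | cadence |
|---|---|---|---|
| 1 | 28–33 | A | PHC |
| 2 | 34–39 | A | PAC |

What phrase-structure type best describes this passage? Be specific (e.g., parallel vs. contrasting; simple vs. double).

Phrase 1 ends with a Phrygian half cadence (weaker) and phrase 2 with a perfect authentic cadence (stronger): antecedent + consequent = a period.
The two phrases open with the same material (A / A), so the period is parallel.

parallel period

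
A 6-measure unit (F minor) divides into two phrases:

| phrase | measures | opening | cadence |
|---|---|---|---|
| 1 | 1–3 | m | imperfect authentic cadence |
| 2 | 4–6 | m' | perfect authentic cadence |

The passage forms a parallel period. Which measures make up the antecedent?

measures 1–3

The phrase ending with the weaker cadence (imperfect authentic cadence) is the antecedent; the one ending more conclusively (perfect authentic cadence) is the consequent. The antecedent is measures 1–3.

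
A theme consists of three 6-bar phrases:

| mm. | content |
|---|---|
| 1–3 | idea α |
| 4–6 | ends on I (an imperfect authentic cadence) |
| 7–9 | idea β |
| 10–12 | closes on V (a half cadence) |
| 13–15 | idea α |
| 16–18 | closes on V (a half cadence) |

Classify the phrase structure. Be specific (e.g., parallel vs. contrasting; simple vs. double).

phrase group

The final phrase closes with a half cadence, which is not stronger than the preceding half cadence; the 3 phrases lack an overall antecedent–consequent design and so form a phrase group.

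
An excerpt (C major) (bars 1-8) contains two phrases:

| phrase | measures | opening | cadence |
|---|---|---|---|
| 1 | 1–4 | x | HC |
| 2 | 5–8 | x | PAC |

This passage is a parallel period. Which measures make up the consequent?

measures 5–8

The antecedent is the phrase ending with the weaker cadence (half cadence, phrase 1) and the consequent the one ending more conclusively (perfect authentic cadence, phrase 2); the consequent is mm. 5-8.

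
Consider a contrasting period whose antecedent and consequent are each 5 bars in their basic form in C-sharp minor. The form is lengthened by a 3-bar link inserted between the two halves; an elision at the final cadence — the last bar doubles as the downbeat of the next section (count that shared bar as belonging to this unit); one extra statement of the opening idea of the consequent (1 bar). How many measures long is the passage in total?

Basic contrasting period: 5 + 5 = 10 bars.
10 (basic form) + 3 (link) + 1 (extra statement) = 14.
The elision shares a bar with the next section but does not change this unit's count.

14 measures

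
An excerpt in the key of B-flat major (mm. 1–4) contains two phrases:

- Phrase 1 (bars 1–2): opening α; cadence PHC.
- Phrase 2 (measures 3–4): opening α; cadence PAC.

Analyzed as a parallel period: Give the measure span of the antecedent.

The antecedent is the phrase ending with the weaker cadence (Phrygian half cadence, phrase 1) and the consequent the one ending more conclusively (perfect authentic cadence, phrase 2); the antecedent is mm. 1–2.

measures 1–2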